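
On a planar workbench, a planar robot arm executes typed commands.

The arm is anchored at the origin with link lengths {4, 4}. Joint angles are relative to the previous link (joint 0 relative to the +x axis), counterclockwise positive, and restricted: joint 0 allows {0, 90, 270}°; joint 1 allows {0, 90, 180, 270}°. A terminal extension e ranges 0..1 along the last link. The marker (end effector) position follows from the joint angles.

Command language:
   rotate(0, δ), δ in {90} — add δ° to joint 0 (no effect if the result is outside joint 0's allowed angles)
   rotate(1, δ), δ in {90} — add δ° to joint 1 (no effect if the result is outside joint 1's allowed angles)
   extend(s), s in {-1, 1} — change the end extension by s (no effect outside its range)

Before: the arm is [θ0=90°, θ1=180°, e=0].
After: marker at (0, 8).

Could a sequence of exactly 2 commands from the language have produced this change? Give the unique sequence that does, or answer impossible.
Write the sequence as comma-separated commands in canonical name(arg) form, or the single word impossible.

rotate(1, 90), rotate(1, 90)

begin: [θ0=90°, θ1=180°, e=0]
step 1 (rotate(1, 90)): [θ0=90°, θ1=270°, e=0]
step 2 (rotate(1, 90)): [θ0=90°, θ1=0°, e=0]
no other 2-command option fits: unique.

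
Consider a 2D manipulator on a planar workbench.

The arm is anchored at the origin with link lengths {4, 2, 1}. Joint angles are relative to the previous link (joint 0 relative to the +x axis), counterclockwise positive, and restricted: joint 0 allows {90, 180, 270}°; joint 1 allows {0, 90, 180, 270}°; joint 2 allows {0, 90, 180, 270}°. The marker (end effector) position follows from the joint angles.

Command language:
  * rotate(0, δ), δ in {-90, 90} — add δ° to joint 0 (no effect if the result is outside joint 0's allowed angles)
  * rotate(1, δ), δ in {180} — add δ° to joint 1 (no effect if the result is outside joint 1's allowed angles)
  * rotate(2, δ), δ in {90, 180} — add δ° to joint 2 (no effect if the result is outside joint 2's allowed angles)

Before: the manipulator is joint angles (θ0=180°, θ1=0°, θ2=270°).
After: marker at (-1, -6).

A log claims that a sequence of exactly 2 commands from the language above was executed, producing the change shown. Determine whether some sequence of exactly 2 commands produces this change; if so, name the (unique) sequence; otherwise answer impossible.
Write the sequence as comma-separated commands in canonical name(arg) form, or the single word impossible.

begin: joint angles (θ0=180°, θ1=0°, θ2=270°)
[1] after rotate(0, 90): joint angles (θ0=270°, θ1=0°, θ2=270°)
[2] after rotate(0, 90): joint angles (θ0=270°, θ1=0°, θ2=270°)
no rival 2-sequence matches.

rotate(0, 90), rotate(0, 90)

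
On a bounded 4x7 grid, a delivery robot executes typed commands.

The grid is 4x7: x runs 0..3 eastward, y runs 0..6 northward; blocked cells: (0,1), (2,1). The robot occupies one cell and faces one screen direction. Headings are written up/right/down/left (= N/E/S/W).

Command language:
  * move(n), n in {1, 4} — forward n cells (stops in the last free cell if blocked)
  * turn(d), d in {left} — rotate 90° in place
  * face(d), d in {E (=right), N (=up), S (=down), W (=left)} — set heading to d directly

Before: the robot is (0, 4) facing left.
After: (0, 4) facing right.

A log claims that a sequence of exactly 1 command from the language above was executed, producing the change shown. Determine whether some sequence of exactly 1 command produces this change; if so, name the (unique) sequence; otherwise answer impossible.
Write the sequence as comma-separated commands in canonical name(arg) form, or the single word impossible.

face(E)

key: parked at (0,4) the whole time — nothing moves the robot
begin: (0, 4) facing left
[1] after face(E): (0, 4) facing right
all 7 alternatives checked — unique.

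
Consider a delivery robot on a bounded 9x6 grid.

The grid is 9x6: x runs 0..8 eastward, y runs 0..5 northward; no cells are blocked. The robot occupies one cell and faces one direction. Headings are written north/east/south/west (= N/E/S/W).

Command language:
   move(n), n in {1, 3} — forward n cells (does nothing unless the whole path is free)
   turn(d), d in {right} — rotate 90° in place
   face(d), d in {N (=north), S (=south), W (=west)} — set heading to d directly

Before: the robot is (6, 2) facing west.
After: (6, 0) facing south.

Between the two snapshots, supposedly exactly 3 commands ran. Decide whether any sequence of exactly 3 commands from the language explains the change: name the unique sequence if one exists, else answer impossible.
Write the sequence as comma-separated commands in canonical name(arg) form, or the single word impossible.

face(S), move(1), move(1)

key: running move(1) before face(S) would end elsewhere — order is forced
t0: (6, 2) facing west
t=1 face(S) ⇒ (6, 2) facing south
t=2 move(1) ⇒ (6, 1) facing south
t=3 move(1) ⇒ (6, 0) facing south
all 216 alternatives checked — unique.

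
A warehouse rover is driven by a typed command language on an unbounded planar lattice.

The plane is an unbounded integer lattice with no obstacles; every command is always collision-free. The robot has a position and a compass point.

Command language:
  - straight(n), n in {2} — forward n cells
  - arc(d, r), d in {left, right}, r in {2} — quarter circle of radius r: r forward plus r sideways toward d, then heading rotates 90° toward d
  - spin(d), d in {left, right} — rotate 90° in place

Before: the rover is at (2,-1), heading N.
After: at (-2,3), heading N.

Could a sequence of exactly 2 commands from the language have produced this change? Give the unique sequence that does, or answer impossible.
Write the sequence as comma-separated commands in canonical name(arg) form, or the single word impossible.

key: running arc(right, 2) before arc(left, 2) would end elsewhere — order is forced
start: at (2,-1), heading N
t=1 arc(left, 2) ⇒ at (0,1), heading W
t=2 arc(right, 2) ⇒ at (-2,3), heading N
no rival 2-sequence matches.

arc(left, 2), arc(right, 2)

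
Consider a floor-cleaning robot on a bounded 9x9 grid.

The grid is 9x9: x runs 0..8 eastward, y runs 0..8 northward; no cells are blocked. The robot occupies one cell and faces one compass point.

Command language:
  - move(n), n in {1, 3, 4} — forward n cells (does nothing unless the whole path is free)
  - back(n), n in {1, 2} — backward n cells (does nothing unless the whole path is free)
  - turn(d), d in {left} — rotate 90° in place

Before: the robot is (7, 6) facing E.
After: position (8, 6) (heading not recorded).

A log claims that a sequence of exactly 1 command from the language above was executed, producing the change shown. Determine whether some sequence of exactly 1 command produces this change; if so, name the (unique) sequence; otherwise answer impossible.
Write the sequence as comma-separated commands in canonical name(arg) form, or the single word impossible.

move(1)

t0: (7, 6) facing E
1. move(1) → (8, 6) facing E
all 6 alternatives checked — unique.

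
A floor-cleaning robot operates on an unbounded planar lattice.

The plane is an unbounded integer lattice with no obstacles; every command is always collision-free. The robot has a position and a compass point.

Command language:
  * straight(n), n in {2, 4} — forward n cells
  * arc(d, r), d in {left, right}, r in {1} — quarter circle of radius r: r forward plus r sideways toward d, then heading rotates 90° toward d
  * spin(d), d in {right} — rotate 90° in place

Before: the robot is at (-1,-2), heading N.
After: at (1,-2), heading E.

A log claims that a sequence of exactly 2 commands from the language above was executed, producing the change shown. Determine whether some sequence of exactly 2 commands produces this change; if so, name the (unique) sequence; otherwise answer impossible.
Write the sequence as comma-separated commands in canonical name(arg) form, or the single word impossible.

key: position moved to (1,-2) AND the heading swung to E — translation plus rotation needed
t0: at (-1,-2), heading N
[1] after spin(right): at (-1,-2), heading E
[2] after straight(2): at (1,-2), heading E
no rival 2-sequence matches.

spin(right), straight(2)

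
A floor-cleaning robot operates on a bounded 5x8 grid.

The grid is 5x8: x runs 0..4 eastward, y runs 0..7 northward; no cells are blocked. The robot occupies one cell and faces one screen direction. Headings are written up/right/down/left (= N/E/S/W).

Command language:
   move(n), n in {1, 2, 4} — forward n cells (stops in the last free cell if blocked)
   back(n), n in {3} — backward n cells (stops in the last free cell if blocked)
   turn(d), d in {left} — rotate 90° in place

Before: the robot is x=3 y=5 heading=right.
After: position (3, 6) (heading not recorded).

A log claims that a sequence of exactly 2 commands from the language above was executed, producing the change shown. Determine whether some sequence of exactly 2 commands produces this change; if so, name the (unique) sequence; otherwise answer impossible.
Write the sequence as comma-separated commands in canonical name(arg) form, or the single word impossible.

key: running move(1) before turn(left) would end elsewhere — order is forced
start: x=3 y=5 heading=right
[1] after turn(left): x=3 y=5 heading=up
[2] after move(1): x=3 y=6 heading=up
no other 2-command option fits: unique.

turn(left), move(1)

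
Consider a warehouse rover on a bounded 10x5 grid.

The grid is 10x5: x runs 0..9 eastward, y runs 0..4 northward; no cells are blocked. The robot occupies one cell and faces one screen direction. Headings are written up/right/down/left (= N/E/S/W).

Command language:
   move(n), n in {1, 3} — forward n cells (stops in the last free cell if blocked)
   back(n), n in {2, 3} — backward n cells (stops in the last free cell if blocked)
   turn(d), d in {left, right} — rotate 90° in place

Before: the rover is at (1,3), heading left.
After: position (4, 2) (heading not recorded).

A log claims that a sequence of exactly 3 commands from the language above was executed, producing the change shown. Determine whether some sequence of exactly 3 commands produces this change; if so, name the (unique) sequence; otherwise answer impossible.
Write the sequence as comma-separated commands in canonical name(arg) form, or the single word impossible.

back(3), turn(left), move(1)

key: order matters: swapping back(3) and move(1) lands elsewhere
t0: at (1,3), heading left
[1] after back(3): at (4,3), heading left
[2] after turn(left): at (4,3), heading down
[3] after move(1): at (4,2), heading down
no rival 3-sequence matches.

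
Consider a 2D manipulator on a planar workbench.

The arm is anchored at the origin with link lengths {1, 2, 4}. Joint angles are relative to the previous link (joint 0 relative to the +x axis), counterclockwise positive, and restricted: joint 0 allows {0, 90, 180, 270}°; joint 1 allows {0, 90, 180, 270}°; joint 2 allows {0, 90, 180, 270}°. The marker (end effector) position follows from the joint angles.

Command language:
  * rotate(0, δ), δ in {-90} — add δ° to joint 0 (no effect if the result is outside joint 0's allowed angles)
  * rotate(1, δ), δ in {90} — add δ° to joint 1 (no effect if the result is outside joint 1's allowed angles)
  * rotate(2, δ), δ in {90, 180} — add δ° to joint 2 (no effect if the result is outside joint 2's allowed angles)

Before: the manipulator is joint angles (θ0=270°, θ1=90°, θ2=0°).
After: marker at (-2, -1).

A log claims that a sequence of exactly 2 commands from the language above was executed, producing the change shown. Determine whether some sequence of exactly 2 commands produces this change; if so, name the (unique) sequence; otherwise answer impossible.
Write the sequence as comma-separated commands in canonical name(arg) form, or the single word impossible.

initial: joint angles (θ0=270°, θ1=90°, θ2=0°)
1. rotate(2, 90) → joint angles (θ0=270°, θ1=90°, θ2=90°)
2. rotate(2, 90) → joint angles (θ0=270°, θ1=90°, θ2=180°)
no other 2-command option fits: unique.

rotate(2, 90), rotate(2, 90)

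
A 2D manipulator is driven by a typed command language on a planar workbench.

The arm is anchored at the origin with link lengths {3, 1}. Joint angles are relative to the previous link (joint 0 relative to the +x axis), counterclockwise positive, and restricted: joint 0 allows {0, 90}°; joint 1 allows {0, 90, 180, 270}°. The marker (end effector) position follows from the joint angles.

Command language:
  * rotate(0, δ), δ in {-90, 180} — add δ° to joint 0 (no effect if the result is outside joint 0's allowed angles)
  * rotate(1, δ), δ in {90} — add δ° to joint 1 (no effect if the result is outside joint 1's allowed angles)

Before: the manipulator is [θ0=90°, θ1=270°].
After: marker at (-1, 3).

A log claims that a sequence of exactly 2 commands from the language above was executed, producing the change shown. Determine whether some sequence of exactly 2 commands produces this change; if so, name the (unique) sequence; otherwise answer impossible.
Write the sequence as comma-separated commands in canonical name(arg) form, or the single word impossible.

rotate(1, 90), rotate(1, 90)

initial: [θ0=90°, θ1=270°]
1. rotate(1, 90) → [θ0=90°, θ1=0°]
2. rotate(1, 90) → [θ0=90°, θ1=90°]
no other 2-command option fits: unique.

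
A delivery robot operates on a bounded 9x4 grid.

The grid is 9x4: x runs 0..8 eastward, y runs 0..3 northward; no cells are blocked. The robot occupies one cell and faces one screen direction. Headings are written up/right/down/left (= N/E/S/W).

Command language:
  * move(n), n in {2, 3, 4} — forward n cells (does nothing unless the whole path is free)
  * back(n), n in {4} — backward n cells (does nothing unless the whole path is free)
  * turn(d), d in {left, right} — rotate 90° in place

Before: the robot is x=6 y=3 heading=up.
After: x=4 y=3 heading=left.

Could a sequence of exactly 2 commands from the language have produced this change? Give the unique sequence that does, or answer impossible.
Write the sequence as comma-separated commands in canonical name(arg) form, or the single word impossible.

key: order matters: swapping turn(left) and move(2) lands elsewhere
from: x=6 y=3 heading=up
1. turn(left) → x=6 y=3 heading=left
2. move(2) → x=4 y=3 heading=left
no rival 2-sequence matches.

turn(left), move(2)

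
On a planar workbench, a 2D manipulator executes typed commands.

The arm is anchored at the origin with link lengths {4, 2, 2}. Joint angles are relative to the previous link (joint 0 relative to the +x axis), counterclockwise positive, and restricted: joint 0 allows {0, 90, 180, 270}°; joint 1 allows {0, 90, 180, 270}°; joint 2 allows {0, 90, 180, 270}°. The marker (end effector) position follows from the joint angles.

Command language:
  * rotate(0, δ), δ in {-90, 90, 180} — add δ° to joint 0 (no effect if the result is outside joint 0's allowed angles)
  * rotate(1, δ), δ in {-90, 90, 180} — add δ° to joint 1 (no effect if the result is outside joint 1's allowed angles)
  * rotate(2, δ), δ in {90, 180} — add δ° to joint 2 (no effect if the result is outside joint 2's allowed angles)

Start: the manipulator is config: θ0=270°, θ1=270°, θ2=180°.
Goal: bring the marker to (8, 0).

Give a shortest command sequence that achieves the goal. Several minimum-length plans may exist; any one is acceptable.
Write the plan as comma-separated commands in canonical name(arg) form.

begin: config: θ0=270°, θ1=270°, θ2=180°
step 1 (rotate(1, 90)): config: θ0=270°, θ1=0°, θ2=180°
step 2 (rotate(2, 180)): config: θ0=270°, θ1=0°, θ2=0°
step 3 (rotate(0, 90)): config: θ0=0°, θ1=0°, θ2=0°
shorter routes all fall short; 3 is best.

rotate(1, 90), rotate(2, 180), rotate(0, 90)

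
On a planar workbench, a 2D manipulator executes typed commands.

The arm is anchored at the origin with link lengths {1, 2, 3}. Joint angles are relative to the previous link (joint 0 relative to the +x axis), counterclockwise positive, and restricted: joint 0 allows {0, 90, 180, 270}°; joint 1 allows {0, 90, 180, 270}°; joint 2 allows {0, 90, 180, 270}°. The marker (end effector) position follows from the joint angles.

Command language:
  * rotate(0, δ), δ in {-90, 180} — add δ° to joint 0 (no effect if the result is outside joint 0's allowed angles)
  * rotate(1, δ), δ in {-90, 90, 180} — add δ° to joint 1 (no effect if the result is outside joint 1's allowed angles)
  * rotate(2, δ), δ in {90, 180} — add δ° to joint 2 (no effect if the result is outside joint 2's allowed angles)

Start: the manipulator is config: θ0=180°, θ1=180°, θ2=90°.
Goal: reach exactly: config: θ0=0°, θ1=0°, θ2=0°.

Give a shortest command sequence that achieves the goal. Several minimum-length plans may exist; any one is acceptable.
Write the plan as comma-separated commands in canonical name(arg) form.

rotate(2, 90), rotate(2, 180), rotate(0, 180), rotate(1, 180)

begin: config: θ0=180°, θ1=180°, θ2=90°
t=1 rotate(2, 90) ⇒ config: θ0=180°, θ1=180°, θ2=180°
t=2 rotate(2, 180) ⇒ config: θ0=180°, θ1=180°, θ2=0°
t=3 rotate(0, 180) ⇒ config: θ0=0°, θ1=180°, θ2=0°
t=4 rotate(1, 180) ⇒ config: θ0=0°, θ1=0°, θ2=0°
minimal: 4 command(s), checked below 4.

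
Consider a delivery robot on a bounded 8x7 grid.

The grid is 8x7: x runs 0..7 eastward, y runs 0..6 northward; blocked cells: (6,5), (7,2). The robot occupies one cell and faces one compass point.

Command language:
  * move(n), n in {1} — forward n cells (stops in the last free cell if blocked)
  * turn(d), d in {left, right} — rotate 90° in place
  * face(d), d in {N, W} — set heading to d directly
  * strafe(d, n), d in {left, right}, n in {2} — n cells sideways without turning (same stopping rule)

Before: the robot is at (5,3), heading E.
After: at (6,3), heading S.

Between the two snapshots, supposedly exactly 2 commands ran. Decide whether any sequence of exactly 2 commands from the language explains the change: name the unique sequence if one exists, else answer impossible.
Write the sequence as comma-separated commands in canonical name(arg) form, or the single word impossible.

key: order matters: swapping move(1) and turn(right) lands elsewhere
t0: at (5,3), heading E
1. move(1) → at (6,3), heading E
2. turn(right) → at (6,3), heading S
no other 2-command option fits: unique.

move(1), turn(right)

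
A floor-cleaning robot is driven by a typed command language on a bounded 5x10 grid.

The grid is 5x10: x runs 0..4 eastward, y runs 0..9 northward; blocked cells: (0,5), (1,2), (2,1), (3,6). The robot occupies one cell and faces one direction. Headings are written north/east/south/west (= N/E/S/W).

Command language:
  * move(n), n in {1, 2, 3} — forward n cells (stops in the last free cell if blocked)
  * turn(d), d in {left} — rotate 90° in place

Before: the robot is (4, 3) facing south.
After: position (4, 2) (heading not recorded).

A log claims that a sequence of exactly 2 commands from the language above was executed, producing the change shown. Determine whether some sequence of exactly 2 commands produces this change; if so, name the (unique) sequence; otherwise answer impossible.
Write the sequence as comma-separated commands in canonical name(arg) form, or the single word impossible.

key: running turn(left) before move(1) would end elsewhere — order is forced
begin: (4, 3) facing south
[1] after move(1): (4, 2) facing south
[2] after turn(left): (4, 2) facing east
no other 2-command option fits: unique.

move(1), turn(left)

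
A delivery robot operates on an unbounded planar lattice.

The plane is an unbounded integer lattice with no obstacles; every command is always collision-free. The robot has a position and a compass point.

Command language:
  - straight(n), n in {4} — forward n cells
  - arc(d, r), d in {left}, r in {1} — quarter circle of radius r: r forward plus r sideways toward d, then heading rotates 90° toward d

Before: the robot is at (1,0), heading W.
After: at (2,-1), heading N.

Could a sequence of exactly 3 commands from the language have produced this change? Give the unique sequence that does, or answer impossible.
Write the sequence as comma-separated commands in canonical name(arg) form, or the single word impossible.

arc(left, 1), arc(left, 1), arc(left, 1)

key: position moved to (2,-1) AND the heading swung to N — translation plus rotation needed
begin: at (1,0), heading W
t=1 arc(left, 1) ⇒ at (0,-1), heading S
t=2 arc(left, 1) ⇒ at (1,-2), heading E
t=3 arc(left, 1) ⇒ at (2,-1), heading N
no other 3-command option fits: unique.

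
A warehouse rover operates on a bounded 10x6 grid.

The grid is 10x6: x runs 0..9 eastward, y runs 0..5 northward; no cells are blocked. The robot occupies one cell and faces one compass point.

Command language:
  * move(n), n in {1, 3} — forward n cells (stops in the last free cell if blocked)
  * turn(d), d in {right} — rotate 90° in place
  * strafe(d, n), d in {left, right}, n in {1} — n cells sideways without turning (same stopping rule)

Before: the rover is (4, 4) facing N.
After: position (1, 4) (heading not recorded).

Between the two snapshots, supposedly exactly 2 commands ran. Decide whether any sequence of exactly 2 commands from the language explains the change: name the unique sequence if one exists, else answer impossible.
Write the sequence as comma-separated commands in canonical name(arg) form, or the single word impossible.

impossible

no 2-step route produces this change.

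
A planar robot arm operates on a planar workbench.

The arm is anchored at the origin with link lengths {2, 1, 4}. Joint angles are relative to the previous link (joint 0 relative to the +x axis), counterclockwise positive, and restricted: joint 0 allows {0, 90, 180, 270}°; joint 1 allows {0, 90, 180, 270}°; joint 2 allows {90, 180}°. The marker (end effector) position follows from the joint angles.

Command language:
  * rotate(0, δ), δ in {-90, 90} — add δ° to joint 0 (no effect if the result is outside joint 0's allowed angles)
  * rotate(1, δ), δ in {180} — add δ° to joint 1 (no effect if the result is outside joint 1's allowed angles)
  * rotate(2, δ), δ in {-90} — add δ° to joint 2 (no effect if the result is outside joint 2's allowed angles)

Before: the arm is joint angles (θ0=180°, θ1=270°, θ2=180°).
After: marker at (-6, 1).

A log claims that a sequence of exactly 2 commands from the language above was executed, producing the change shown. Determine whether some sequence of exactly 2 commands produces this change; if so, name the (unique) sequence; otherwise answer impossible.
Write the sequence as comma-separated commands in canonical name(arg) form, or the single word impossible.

rotate(2, -90), rotate(2, -90)

begin: joint angles (θ0=180°, θ1=270°, θ2=180°)
t=1 rotate(2, -90) ⇒ joint angles (θ0=180°, θ1=270°, θ2=90°)
t=2 rotate(2, -90) ⇒ joint angles (θ0=180°, θ1=270°, θ2=90°)
all 16 alternatives checked — unique.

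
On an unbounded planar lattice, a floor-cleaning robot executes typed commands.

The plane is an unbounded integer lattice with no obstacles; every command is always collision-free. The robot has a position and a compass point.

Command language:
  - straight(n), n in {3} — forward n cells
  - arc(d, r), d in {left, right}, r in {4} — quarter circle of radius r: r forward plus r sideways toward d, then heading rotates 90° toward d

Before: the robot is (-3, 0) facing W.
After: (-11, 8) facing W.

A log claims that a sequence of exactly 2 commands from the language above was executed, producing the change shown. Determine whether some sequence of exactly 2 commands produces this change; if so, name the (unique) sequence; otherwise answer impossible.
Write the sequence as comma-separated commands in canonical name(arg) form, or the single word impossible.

key: running arc(left, 4) before arc(right, 4) would end elsewhere — order is forced
from: (-3, 0) facing W
[1] after arc(right, 4): (-7, 4) facing N
[2] after arc(left, 4): (-11, 8) facing W
no rival 2-sequence matches.

arc(right, 4), arc(left, 4)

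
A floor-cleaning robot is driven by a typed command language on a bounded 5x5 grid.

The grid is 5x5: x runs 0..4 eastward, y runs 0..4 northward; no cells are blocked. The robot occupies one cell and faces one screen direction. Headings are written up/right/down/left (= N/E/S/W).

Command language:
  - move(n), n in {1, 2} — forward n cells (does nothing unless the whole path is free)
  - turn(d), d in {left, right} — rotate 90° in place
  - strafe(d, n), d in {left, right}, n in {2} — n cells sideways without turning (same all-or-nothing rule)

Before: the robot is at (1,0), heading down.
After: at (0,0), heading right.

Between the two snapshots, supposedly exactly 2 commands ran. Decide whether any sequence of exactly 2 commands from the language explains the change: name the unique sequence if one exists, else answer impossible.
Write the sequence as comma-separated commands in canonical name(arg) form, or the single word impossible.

no 2-step route produces this change.

impossible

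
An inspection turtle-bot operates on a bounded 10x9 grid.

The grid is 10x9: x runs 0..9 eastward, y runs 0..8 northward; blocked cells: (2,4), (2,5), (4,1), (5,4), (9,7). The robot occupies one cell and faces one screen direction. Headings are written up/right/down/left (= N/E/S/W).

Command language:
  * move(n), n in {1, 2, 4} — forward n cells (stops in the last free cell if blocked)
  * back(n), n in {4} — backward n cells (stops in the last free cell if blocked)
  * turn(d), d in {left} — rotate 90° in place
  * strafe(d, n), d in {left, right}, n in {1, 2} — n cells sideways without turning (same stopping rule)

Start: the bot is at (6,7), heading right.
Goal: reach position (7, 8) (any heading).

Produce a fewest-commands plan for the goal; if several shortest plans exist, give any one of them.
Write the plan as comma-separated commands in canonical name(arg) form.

strafe(left, 1), move(1)

initial: at (6,7), heading right
t=1 strafe(left, 1) ⇒ at (6,8), heading right
t=2 move(1) ⇒ at (7,8), heading right
nothing shorter than 2 reaches the goal.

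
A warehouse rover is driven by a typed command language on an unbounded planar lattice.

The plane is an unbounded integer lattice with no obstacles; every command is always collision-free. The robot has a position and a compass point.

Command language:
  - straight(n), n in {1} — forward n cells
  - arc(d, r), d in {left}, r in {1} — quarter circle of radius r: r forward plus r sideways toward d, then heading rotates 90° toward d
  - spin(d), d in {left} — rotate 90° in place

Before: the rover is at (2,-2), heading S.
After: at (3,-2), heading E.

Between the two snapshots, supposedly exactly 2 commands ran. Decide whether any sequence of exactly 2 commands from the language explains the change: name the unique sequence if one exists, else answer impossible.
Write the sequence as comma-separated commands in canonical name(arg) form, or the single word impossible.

key: running straight(1) before spin(left) would end elsewhere — order is forced
initial: at (2,-2), heading S
[1] after spin(left): at (2,-2), heading E
[2] after straight(1): at (3,-2), heading E
uniquely the one of 9 2-step routes that fits.

spin(left), straight(1)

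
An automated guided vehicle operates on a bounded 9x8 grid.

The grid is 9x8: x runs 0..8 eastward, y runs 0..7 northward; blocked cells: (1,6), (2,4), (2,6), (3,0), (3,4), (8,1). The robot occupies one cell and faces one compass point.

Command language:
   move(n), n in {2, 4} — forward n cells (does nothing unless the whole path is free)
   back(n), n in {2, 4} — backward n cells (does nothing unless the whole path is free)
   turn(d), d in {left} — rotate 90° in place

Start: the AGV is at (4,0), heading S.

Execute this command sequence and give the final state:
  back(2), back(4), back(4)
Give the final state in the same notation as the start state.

at (4,6), heading S

t0: at (4,0), heading S
[1] after back(2): at (4,2), heading S
[2] after back(4): at (4,6), heading S
[3] after back(4): at (4,6), heading S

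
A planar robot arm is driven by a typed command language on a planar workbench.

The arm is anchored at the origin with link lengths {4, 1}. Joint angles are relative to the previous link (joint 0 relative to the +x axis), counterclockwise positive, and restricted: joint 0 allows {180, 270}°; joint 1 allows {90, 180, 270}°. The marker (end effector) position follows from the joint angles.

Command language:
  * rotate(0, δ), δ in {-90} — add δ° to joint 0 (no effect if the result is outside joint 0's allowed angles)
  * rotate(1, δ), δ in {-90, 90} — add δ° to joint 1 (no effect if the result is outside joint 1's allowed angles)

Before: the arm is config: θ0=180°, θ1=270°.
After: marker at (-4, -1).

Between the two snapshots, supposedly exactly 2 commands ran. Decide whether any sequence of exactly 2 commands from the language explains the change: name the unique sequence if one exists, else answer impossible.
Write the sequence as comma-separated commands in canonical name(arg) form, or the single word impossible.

initial: config: θ0=180°, θ1=270°
1. rotate(1, -90) → config: θ0=180°, θ1=180°
2. rotate(1, -90) → config: θ0=180°, θ1=90°
no other 2-command option fits: unique.

rotate(1, -90), rotate(1, -90)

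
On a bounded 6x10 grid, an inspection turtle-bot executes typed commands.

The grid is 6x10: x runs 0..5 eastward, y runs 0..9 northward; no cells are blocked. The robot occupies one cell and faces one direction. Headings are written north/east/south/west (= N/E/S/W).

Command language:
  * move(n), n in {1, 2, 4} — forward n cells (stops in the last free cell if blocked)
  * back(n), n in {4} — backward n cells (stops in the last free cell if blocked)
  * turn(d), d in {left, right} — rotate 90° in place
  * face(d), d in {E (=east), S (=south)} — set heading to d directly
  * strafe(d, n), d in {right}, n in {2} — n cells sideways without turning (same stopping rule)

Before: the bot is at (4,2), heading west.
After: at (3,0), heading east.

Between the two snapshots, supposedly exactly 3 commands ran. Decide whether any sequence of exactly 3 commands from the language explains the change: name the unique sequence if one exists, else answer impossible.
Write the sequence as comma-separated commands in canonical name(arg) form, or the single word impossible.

key: cell and facing (now E) both changed — the 3 commands mix motion and turning
begin: at (4,2), heading west
step 1 (move(1)): at (3,2), heading west
step 2 (face(E)): at (3,2), heading east
step 3 (strafe(right, 2)): at (3,0), heading east
all 729 alternatives checked — unique.

move(1), face(E), strafe(right, 2)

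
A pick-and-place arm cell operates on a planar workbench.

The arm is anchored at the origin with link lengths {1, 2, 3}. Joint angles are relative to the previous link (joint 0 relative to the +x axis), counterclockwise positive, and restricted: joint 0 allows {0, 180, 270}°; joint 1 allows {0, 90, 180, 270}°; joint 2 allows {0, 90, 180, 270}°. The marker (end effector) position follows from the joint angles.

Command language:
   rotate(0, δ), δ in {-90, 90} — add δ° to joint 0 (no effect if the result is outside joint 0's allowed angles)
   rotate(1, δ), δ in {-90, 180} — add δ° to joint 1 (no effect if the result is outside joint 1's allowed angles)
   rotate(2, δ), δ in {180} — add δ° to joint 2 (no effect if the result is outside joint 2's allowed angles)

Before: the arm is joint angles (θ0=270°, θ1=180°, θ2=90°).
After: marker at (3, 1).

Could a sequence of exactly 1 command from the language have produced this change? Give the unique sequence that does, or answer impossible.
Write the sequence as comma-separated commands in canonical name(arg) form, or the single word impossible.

begin: joint angles (θ0=270°, θ1=180°, θ2=90°)
t=1 rotate(2, 180) ⇒ joint angles (θ0=270°, θ1=180°, θ2=270°)
all 5 alternatives checked — unique.

rotate(2, 180)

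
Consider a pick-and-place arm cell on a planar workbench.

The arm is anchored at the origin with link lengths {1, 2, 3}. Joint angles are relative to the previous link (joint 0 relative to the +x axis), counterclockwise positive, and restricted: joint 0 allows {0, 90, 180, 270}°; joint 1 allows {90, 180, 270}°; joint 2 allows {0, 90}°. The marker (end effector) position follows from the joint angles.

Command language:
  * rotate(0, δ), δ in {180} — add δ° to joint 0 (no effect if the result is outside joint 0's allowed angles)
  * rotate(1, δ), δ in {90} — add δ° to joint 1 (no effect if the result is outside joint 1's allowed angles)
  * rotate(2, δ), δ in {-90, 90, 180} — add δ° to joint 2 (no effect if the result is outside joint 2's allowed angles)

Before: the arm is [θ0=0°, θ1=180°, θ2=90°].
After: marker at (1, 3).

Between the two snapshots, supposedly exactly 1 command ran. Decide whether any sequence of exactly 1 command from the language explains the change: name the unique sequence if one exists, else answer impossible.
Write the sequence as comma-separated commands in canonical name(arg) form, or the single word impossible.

begin: [θ0=0°, θ1=180°, θ2=90°]
step 1 (rotate(0, 180)): [θ0=180°, θ1=180°, θ2=90°]
no other 1-command option fits: unique.

rotate(0, 180)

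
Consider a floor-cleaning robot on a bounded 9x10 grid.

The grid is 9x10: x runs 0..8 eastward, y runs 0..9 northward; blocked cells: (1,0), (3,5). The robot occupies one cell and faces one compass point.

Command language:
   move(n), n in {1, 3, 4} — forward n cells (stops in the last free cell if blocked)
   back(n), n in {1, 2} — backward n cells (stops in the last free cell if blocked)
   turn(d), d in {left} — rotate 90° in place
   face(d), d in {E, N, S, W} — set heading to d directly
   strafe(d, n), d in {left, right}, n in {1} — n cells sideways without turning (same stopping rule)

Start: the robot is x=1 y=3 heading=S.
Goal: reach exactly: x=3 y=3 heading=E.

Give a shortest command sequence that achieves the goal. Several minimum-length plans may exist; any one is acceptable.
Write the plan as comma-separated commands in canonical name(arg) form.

t0: x=1 y=3 heading=S
[1] after turn(left): x=1 y=3 heading=E
[2] after move(4): x=5 y=3 heading=E
[3] after back(2): x=3 y=3 heading=E
shorter routes all fall short; 3 is best.

turn(left), move(4), back(2)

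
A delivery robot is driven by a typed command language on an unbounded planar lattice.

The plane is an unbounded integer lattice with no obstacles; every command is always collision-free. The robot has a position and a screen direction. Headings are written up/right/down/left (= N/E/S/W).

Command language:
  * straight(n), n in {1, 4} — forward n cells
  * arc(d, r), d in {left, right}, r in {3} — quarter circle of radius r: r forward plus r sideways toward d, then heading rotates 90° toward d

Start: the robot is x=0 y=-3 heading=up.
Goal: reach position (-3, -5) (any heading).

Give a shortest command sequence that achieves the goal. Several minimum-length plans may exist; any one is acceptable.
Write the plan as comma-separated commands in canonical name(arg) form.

initial: x=0 y=-3 heading=up
1. straight(1) → x=0 y=-2 heading=up
2. arc(left, 3) → x=-3 y=1 heading=left
3. arc(left, 3) → x=-6 y=-2 heading=down
4. arc(left, 3) → x=-3 y=-5 heading=right
nothing shorter than 4 reaches the goal.

straight(1), arc(left, 3), arc(left, 3), arc(left, 3)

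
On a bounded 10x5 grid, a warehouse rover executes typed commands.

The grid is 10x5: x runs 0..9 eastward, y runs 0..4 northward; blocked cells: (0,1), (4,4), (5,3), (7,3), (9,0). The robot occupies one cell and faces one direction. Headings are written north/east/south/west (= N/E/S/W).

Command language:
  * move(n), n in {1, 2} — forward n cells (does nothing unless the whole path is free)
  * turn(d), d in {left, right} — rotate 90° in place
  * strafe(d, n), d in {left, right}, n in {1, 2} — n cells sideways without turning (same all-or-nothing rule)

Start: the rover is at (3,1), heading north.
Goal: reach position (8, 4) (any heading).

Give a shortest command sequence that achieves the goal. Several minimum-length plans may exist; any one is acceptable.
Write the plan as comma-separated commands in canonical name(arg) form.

from: at (3,1), heading north
t=1 strafe(right, 2) ⇒ at (5,1), heading north
t=2 strafe(right, 2) ⇒ at (7,1), heading north
t=3 move(1) ⇒ at (7,2), heading north
t=4 strafe(right, 1) ⇒ at (8,2), heading north
t=5 move(2) ⇒ at (8,4), heading north
minimal: 5 command(s), checked below 5.

strafe(right, 2), strafe(right, 2), move(1), strafe(right, 1), move(2)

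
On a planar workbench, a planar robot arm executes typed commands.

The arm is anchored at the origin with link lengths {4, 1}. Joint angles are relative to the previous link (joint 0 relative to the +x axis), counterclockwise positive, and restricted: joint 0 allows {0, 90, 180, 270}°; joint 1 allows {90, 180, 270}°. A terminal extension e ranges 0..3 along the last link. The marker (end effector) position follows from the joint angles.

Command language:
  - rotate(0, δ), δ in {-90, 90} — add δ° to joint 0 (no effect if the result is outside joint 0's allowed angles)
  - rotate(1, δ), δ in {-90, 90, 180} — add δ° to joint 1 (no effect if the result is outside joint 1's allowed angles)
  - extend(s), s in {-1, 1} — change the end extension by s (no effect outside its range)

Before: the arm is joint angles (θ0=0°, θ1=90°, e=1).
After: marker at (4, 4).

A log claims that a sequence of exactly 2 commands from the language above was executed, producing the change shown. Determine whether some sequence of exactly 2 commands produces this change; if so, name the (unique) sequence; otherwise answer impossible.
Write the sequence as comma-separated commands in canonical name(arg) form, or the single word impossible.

extend(1), extend(1)

begin: joint angles (θ0=0°, θ1=90°, e=1)
step 1 (extend(1)): joint angles (θ0=0°, θ1=90°, e=2)
step 2 (extend(1)): joint angles (θ0=0°, θ1=90°, e=3)
uniquely the one of 49 2-step routes that fits.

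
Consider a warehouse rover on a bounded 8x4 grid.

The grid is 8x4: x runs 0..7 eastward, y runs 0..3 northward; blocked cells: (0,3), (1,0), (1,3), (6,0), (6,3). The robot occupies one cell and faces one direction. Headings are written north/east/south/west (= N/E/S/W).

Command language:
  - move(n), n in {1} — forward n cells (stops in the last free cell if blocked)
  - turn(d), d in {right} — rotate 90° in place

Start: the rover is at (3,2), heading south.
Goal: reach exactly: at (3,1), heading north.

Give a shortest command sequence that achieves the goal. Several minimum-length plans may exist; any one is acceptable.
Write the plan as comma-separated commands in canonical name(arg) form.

begin: at (3,2), heading south
t=1 move(1) ⇒ at (3,1), heading south
t=2 turn(right) ⇒ at (3,1), heading west
t=3 turn(right) ⇒ at (3,1), heading north
minimal: 3 command(s), checked below 3.

move(1), turn(right), turn(right)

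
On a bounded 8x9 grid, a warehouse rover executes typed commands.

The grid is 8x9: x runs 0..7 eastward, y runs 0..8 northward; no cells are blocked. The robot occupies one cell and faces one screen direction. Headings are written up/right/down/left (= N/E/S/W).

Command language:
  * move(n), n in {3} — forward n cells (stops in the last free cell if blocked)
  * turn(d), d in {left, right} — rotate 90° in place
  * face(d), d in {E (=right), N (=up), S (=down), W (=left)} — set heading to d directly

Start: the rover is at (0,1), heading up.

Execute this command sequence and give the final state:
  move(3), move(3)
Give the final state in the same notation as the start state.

at (0,7), heading up

from: at (0,1), heading up
step 1 (move(3)): at (0,4), heading up
step 2 (move(3)): at (0,7), heading up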